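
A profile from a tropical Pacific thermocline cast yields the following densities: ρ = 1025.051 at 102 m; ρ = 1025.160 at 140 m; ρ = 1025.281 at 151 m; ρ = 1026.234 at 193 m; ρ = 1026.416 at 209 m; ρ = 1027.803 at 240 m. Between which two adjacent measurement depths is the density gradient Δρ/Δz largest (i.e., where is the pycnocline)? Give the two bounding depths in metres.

Compute the density gradient over each adjacent pair:
  102–140 m: Δρ/Δz = 0.109/38 = 2.9 × 10⁻³ kg m⁻⁴
  140–151 m: Δρ/Δz = 0.121/11 = 0.011 kg m⁻⁴
  151–193 m: Δρ/Δz = 0.953/42 = 0.023 kg m⁻⁴
  193–209 m: Δρ/Δz = 0.182/16 = 0.011 kg m⁻⁴
  209–240 m: Δρ/Δz = 1.387/31 = 0.045 kg m⁻⁴
The largest gradient is in the 209–240 m interval — the pycnocline.

209–240 m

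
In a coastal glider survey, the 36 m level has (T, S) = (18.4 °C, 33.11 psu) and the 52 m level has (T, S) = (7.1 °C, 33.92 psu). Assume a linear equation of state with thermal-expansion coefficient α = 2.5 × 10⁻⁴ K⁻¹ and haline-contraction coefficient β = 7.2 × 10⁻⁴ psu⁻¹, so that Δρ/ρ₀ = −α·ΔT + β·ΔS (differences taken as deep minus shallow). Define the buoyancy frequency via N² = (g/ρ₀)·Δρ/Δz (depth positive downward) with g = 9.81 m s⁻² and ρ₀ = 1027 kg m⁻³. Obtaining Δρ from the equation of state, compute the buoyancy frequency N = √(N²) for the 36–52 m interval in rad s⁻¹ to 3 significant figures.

0.0457 rad s⁻¹

ΔT = -11.3 K, ΔS = +0.81 psu (deep − shallow).
Δρ/ρ₀ = −αΔT + βΔS = 2.825 × 10⁻³ + 5.832 × 10⁻⁴ = 3.4082 × 10⁻³, so Δρ ≈ 3.500 kg m⁻³.
N² = (g/ρ₀)·Δρ/Δz = g·(Δρ/ρ₀)/Δz = 9.81 × 3.4082 × 10⁻³ / 16 = 2.0897 × 10⁻³ s⁻².
N = √(2.0897 × 10⁻³) = 0.045713 rad s⁻¹ ≈ 0.0457 rad s⁻¹.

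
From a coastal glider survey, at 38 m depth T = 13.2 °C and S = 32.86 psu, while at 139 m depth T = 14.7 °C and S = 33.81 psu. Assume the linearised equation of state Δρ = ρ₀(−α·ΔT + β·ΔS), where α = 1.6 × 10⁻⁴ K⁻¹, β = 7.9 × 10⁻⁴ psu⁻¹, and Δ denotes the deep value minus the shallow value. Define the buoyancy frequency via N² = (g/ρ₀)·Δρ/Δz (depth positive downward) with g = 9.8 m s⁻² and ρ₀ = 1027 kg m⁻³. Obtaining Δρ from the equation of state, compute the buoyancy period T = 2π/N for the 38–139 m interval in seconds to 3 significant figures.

ΔT = +1.5 K, ΔS = +0.95 psu (deep − shallow).
Δρ/ρ₀ = −αΔT + βΔS = -2.40 × 10⁻⁴ + 7.505 × 10⁻⁴ = 5.105 × 10⁻⁴, so Δρ ≈ 0.5243 kg m⁻³.
N² = (g/ρ₀)·Δρ/Δz = g·(Δρ/ρ₀)/Δz = 9.8 × 5.105 × 10⁻⁴ / 101 = 4.9534 × 10⁻⁵ s⁻².
N = √(4.9534 × 10⁻⁵) = 7.0380 × 10⁻³ rad s⁻¹ → T = 2π/N = 892.75 s ≈ 893 s.

893 s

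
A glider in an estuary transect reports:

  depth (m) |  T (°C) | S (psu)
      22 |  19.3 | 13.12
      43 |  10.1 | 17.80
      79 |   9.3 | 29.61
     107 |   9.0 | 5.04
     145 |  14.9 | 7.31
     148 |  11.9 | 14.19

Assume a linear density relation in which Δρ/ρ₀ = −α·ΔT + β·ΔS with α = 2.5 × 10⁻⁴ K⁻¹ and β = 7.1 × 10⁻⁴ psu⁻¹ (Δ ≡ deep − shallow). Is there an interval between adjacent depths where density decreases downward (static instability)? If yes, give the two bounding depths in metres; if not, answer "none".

79–107 m

Evaluate Δρ/ρ₀ = −αΔT + βΔS across each adjacent pair:
  22–43 m: −αΔT+βΔS = −(2.5 × 10⁻⁴)(-9.2)+(7.1 × 10⁻⁴)(+4.68) = 5.6 × 10⁻³ → stable
  43–79 m: −αΔT+βΔS = −(2.5 × 10⁻⁴)(-0.8)+(7.1 × 10⁻⁴)(+11.81) = 8.6 × 10⁻³ → stable
  79–107 m: −αΔT+βΔS = −(2.5 × 10⁻⁴)(-0.3)+(7.1 × 10⁻⁴)(-24.57) = -0.017 → UNSTABLE
  107–145 m: −αΔT+βΔS = −(2.5 × 10⁻⁴)(+5.9)+(7.1 × 10⁻⁴)(+2.27) = 1.4 × 10⁻⁴ → stable
  145–148 m: −αΔT+βΔS = −(2.5 × 10⁻⁴)(-3.0)+(7.1 × 10⁻⁴)(+6.88) = 5.6 × 10⁻³ → stable
The 79–107 m interval has Δρ < 0: lighter water underlies denser water.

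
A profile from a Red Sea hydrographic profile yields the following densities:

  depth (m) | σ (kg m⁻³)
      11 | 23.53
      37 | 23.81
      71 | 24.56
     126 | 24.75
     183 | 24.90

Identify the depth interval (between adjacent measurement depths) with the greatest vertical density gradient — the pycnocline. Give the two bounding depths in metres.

Compute the density gradient over each adjacent pair:
  11–37 m: Δρ/Δz = 0.28/26 = 0.011 kg m⁻⁴
  37–71 m: Δρ/Δz = 0.75/34 = 0.022 kg m⁻⁴
  71–126 m: Δρ/Δz = 0.19/55 = 3.5 × 10⁻³ kg m⁻⁴
  126–183 m: Δρ/Δz = 0.15/57 = 2.6 × 10⁻³ kg m⁻⁴
The largest gradient is in the 37–71 m interval — the pycnocline.

37–71 m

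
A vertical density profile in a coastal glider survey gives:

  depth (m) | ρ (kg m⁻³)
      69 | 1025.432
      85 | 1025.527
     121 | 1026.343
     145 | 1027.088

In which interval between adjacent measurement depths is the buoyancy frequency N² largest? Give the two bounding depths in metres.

Compute the density gradient over each adjacent pair:
  69–85 m: Δρ/Δz = 0.095/16 = 5.9 × 10⁻³ kg m⁻⁴
  85–121 m: Δρ/Δz = 0.816/36 = 0.023 kg m⁻⁴
  121–145 m: Δρ/Δz = 0.745/24 = 0.031 kg m⁻⁴
The largest gradient is in the 121–145 m interval — the pycnocline.

121–145 m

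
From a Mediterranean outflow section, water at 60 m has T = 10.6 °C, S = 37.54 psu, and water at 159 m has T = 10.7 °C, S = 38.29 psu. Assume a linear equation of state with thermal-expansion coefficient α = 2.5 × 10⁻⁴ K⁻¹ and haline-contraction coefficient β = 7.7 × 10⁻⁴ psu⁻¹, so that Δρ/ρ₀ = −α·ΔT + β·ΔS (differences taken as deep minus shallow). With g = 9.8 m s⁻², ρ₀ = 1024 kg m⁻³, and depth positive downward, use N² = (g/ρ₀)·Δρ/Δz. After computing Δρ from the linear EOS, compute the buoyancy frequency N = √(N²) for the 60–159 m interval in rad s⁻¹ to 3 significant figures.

7.40 × 10⁻³ rad s⁻¹

ΔT = +0.1 K, ΔS = +0.75 psu (deep − shallow).
Δρ/ρ₀ = −αΔT + βΔS = -2.50 × 10⁻⁵ + 5.775 × 10⁻⁴ = 5.525 × 10⁻⁴, so Δρ ≈ 0.5658 kg m⁻³.
N² = (g/ρ₀)·Δρ/Δz = g·(Δρ/ρ₀)/Δz = 9.8 × 5.525 × 10⁻⁴ / 99 = 5.4692 × 10⁻⁵ s⁻².
N = √(5.4692 × 10⁻⁵) = 7.3954 × 10⁻³ rad s⁻¹ ≈ 7.40 × 10⁻³ rad s⁻¹.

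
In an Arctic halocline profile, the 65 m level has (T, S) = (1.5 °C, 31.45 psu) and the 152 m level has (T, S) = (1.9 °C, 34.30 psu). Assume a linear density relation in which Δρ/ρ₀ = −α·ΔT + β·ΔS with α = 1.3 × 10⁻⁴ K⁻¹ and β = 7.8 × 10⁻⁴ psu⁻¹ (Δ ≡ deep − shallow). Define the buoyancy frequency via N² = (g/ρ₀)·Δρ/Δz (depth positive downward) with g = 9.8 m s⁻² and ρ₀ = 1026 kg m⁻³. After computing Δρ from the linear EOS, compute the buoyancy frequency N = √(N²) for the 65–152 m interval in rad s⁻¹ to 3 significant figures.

ΔT = +0.4 K, ΔS = +2.85 psu (deep − shallow).
Δρ/ρ₀ = −αΔT + βΔS = -5.20 × 10⁻⁵ + 2.223 × 10⁻³ = 2.171 × 10⁻³, so Δρ ≈ 2.227 kg m⁻³.
N² = (g/ρ₀)·Δρ/Δz = g·(Δρ/ρ₀)/Δz = 9.8 × 2.171 × 10⁻³ / 87 = 2.4455 × 10⁻⁴ s⁻².
N = √(2.4455 × 10⁻⁴) = 0.015638 rad s⁻¹ ≈ 0.0156 rad s⁻¹.

0.0156 rad s⁻¹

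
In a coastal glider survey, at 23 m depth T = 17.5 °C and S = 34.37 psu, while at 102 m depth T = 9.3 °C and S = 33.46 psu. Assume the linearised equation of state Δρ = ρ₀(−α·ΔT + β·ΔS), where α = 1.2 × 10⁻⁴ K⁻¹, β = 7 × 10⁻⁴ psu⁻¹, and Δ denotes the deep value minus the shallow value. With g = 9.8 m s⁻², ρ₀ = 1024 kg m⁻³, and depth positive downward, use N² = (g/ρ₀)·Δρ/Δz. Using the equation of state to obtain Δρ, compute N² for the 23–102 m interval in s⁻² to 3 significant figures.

ΔT = -8.2 K, ΔS = -0.91 psu (deep − shallow).
Δρ/ρ₀ = −αΔT + βΔS = 9.84 × 10⁻⁴ − 6.37 × 10⁻⁴ = 3.47 × 10⁻⁴, so Δρ ≈ 0.3553 kg m⁻³.
N² = (g/ρ₀)·Δρ/Δz = g·(Δρ/ρ₀)/Δz = 9.8 × 3.47 × 10⁻⁴ / 79 = 4.3046 × 10⁻⁵ s⁻² ≈ 4.30 × 10⁻⁵ s⁻².

4.30 × 10⁻⁵ s⁻²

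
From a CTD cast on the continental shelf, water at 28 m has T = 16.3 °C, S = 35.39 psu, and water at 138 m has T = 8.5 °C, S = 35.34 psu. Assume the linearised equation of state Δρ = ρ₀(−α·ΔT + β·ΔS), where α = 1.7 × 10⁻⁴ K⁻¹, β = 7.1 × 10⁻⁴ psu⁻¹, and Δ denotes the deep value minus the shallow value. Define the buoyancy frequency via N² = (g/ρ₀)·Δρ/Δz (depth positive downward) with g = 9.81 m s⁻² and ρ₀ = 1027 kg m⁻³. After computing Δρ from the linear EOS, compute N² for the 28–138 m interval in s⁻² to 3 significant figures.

ΔT = -7.8 K, ΔS = -0.05 psu (deep − shallow).
Δρ/ρ₀ = −αΔT + βΔS = 1.326 × 10⁻³ − 3.55 × 10⁻⁵ = 1.2905 × 10⁻³, so Δρ ≈ 1.325 kg m⁻³.
N² = (g/ρ₀)·Δρ/Δz = g·(Δρ/ρ₀)/Δz = 9.81 × 1.2905 × 10⁻³ / 110 = 1.1509 × 10⁻⁴ s⁻² ≈ 1.15 × 10⁻⁴ s⁻².

1.15 × 10⁻⁴ s⁻²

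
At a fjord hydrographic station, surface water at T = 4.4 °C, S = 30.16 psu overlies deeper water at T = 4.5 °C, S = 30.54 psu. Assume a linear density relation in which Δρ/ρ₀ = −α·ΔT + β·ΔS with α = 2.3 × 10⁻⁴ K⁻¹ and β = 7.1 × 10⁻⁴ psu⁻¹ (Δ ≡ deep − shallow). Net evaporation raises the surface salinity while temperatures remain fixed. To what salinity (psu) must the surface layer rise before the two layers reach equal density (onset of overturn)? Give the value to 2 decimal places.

Neutral buoyancy requires −α(T_deep − T_surf) + β(S_deep − S_surf′) = 0.
S_surf′ = S_deep − (α/β)·ΔT = 30.54 − (2.3 × 10⁻⁴/7.1 × 10⁻⁴)·(+0.1) = 30.5076 psu.
Increase required: 30.5076 − 30.16 = 0.3476 psu.

30.51 psu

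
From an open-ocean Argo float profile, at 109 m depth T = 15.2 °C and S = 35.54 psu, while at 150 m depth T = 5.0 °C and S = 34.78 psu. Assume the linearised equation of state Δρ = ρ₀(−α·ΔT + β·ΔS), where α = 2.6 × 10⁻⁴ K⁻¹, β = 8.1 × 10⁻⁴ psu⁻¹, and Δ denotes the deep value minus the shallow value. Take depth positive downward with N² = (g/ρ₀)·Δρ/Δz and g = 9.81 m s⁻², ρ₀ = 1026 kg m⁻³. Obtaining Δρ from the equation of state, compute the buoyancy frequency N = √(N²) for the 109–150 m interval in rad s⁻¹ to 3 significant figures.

0.0221 rad s⁻¹

ΔT = -10.2 K, ΔS = -0.76 psu (deep − shallow).
Δρ/ρ₀ = −αΔT + βΔS = 2.652 × 10⁻³ − 6.156 × 10⁻⁴ = 2.0364 × 10⁻³, so Δρ ≈ 2.089 kg m⁻³.
N² = (g/ρ₀)·Δρ/Δz = g·(Δρ/ρ₀)/Δz = 9.81 × 2.0364 × 10⁻³ / 41 = 4.8725 × 10⁻⁴ s⁻².
N = √(4.8725 × 10⁻⁴) = 0.022074 rad s⁻¹ ≈ 0.0221 rad s⁻¹.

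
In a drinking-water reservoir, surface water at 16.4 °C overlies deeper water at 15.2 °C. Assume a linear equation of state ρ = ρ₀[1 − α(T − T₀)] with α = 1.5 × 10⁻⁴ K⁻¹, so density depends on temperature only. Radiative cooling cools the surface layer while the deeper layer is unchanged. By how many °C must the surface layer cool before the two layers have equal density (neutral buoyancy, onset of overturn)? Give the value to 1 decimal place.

1.2 °C

With temperature the only control, equal density requires T_surf′ = T_deep.
T_surf′ = 15.2 °C.
Cooling required: 16.4 − 15.2 = 1.2 °C.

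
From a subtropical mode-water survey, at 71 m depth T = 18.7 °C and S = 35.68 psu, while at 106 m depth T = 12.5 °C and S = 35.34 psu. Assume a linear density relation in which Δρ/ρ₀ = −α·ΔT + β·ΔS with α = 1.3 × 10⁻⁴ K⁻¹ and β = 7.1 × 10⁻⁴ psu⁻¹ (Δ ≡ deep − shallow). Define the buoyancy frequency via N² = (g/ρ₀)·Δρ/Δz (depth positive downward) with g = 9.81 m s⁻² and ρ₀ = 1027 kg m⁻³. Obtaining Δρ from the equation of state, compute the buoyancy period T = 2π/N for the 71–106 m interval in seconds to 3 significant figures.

ΔT = -6.2 K, ΔS = -0.34 psu (deep − shallow).
Δρ/ρ₀ = −αΔT + βΔS = 8.06 × 10⁻⁴ − 2.414 × 10⁻⁴ = 5.646 × 10⁻⁴, so Δρ ≈ 0.5798 kg m⁻³.
N² = (g/ρ₀)·Δρ/Δz = g·(Δρ/ρ₀)/Δz = 9.81 × 5.646 × 10⁻⁴ / 35 = 1.5825 × 10⁻⁴ s⁻².
N = √(1.5825 × 10⁻⁴) = 0.012580 rad s⁻¹ → T = 2π/N = 499.46 s ≈ 499 s.

499 s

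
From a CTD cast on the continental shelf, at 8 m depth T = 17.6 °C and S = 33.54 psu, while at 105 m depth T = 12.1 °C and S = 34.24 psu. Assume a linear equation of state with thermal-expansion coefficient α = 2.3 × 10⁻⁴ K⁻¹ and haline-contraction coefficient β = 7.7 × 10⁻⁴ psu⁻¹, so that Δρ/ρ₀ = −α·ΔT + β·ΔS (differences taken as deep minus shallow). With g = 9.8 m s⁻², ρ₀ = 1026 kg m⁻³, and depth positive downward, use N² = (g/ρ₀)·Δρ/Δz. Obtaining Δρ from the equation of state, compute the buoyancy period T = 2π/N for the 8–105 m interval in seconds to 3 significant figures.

ΔT = -5.5 K, ΔS = +0.70 psu (deep − shallow).
Δρ/ρ₀ = −αΔT + βΔS = 1.265 × 10⁻³ + 5.39 × 10⁻⁴ = 1.804 × 10⁻³, so Δρ ≈ 1.851 kg m⁻³.
N² = (g/ρ₀)·Δρ/Δz = g·(Δρ/ρ₀)/Δz = 9.8 × 1.804 × 10⁻³ / 97 = 1.8226 × 10⁻⁴ s⁻².
N = √(1.8226 × 10⁻⁴) = 0.013500 rad s⁻¹ → T = 2π/N = 465.42 s ≈ 465 s.

465 s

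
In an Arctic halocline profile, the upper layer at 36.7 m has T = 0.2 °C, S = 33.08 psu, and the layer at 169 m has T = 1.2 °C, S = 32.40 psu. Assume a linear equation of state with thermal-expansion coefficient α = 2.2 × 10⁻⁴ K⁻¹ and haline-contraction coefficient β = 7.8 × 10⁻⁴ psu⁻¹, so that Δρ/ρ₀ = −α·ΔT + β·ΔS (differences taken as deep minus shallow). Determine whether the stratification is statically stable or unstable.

ΔT = 1.2 − 0.2 = +1.0 K and ΔS = 32.40 − 33.08 = -0.68 psu (deep − shallow).
−αΔT = -2.20 × 10⁻⁴; βΔS = -5.304 × 10⁻⁴; sum Δρ/ρ₀ = -7.504 × 10⁻⁴.
Δρ/ρ₀ < 0, so Δρ < 0: deeper water is lighter → statically unstable; the column would overturn.

unstable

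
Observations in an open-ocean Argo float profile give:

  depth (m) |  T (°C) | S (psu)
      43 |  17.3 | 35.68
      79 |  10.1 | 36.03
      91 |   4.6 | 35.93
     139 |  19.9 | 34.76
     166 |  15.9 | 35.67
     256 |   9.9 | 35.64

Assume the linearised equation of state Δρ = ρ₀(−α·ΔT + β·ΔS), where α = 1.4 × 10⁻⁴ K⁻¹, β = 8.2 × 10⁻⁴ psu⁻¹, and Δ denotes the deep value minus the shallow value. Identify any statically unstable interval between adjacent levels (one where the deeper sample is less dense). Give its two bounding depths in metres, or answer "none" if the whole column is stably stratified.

Evaluate Δρ/ρ₀ = −αΔT + βΔS across each adjacent pair:
  43–79 m: −αΔT+βΔS = −(1.4 × 10⁻⁴)(-7.2)+(8.2 × 10⁻⁴)(+0.35) = 1.3 × 10⁻³ → stable
  79–91 m: −αΔT+βΔS = −(1.4 × 10⁻⁴)(-5.5)+(8.2 × 10⁻⁴)(-0.10) = 6.9 × 10⁻⁴ → stable
  91–139 m: −αΔT+βΔS = −(1.4 × 10⁻⁴)(+15.3)+(8.2 × 10⁻⁴)(-1.17) = -3.1 × 10⁻³ → UNSTABLE
  139–166 m: −αΔT+βΔS = −(1.4 × 10⁻⁴)(-4.0)+(8.2 × 10⁻⁴)(+0.91) = 1.3 × 10⁻³ → stable
  166–256 m: −αΔT+βΔS = −(1.4 × 10⁻⁴)(-6.0)+(8.2 × 10⁻⁴)(-0.03) = 8.2 × 10⁻⁴ → stable
The 91–139 m interval has Δρ < 0: lighter water underlies denser water.

91–139 m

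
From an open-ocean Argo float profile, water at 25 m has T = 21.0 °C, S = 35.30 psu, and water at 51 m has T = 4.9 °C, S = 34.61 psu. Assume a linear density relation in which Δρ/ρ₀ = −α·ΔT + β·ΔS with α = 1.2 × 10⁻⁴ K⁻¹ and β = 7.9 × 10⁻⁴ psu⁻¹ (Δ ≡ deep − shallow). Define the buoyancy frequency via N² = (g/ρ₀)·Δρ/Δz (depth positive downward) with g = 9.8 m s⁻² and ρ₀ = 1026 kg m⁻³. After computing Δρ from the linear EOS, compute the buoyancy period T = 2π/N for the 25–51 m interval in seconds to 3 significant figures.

ΔT = -16.1 K, ΔS = -0.69 psu (deep − shallow).
Δρ/ρ₀ = −αΔT + βΔS = 1.932 × 10⁻³ − 5.451 × 10⁻⁴ = 1.3869 × 10⁻³, so Δρ ≈ 1.423 kg m⁻³.
N² = (g/ρ₀)·Δρ/Δz = g·(Δρ/ρ₀)/Δz = 9.8 × 1.3869 × 10⁻³ / 26 = 5.2275 × 10⁻⁴ s⁻².
N = √(5.2275 × 10⁻⁴) = 0.022864 rad s⁻¹ → T = 2π/N = 274.81 s ≈ 275 s.

275 s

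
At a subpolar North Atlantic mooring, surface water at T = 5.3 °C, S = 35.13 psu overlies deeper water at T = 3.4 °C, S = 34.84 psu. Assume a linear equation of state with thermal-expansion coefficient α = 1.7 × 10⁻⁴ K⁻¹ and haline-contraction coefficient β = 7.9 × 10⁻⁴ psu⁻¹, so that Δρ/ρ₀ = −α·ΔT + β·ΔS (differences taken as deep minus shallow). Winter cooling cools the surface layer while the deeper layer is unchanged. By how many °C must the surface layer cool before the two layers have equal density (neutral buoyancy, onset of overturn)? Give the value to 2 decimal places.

0.55 °C

Neutral buoyancy requires Δρ = 0, i.e. −α(T_deep − T_surf′) + β(S_deep − S_surf) = 0.
T_surf′ = T_deep − (β/α)·ΔS = 3.4 − (7.9 × 10⁻⁴/1.7 × 10⁻⁴)·(-0.29) = 4.7476 °C.
Cooling required: 5.3 − (4.7476) = 0.5524 °C.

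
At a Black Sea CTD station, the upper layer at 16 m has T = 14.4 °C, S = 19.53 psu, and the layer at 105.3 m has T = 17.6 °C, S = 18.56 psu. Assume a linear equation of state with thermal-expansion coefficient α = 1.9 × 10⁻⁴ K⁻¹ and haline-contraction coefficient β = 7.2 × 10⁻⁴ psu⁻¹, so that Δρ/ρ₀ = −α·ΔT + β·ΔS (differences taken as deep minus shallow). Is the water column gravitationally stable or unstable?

unstable

ΔT = 17.6 − 14.4 = +3.2 K and ΔS = 18.56 − 19.53 = -0.97 psu (deep − shallow).
−αΔT = -6.08 × 10⁻⁴; βΔS = -6.984 × 10⁻⁴; sum Δρ/ρ₀ = -1.3064 × 10⁻³.
Δρ/ρ₀ < 0, so Δρ < 0: deeper water is lighter → statically unstable; the column would overturn.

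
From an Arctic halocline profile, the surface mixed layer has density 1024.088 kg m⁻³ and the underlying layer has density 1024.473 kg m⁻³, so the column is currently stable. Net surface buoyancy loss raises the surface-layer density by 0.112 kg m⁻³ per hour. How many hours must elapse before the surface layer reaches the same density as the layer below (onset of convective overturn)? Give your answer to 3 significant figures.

Density deficit of the surface layer: 1024.473 − 1024.088 = 0.385 kg m⁻³.
Required change = 0.385 / 0.112 = 3.44 hours.

3.44 hours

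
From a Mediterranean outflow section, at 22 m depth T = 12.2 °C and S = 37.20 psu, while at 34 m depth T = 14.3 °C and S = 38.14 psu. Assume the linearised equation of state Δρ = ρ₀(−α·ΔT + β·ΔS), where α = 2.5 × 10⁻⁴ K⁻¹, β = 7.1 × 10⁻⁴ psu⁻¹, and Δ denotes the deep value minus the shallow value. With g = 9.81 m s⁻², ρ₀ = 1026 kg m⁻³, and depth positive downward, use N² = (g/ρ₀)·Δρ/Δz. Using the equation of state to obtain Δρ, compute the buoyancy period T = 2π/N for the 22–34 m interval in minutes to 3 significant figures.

9.71 min

ΔT = +2.1 K, ΔS = +0.94 psu (deep − shallow).
Δρ/ρ₀ = −αΔT + βΔS = -5.25 × 10⁻⁴ + 6.674 × 10⁻⁴ = 1.424 × 10⁻⁴, so Δρ ≈ 0.1461 kg m⁻³.
N² = (g/ρ₀)·Δρ/Δz = g·(Δρ/ρ₀)/Δz = 9.81 × 1.424 × 10⁻⁴ / 12 = 1.1641 × 10⁻⁴ s⁻².
N = √(1.1641 × 10⁻⁴) = 0.010789 rad s⁻¹ → T = 2π/N = 582.37 s = 9.7062 min ≈ 9.71 min.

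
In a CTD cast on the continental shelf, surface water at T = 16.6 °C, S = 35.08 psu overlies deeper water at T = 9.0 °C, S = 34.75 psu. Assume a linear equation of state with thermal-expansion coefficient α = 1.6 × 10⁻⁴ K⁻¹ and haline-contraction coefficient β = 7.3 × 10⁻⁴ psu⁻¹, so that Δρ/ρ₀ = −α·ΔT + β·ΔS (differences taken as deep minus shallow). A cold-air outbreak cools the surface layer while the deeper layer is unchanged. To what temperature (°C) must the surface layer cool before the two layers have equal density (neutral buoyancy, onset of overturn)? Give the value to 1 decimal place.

10.5 °C

Neutral buoyancy requires Δρ = 0, i.e. −α(T_deep − T_surf′) + β(S_deep − S_surf) = 0.
T_surf′ = T_deep − (β/α)·ΔS = 9.0 − (7.3 × 10⁻⁴/1.6 × 10⁻⁴)·(-0.33) = 10.506 °C.
Cooling required: 16.6 − (10.506) = 6.094 °C.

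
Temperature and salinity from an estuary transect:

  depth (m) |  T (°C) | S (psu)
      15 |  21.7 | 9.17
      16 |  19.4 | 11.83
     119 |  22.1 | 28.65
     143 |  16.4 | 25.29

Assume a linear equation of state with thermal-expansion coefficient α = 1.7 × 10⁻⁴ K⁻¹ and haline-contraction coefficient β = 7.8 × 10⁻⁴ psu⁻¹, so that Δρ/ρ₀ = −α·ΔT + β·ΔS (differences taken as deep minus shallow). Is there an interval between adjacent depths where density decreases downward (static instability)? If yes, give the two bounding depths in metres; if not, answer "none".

Evaluate Δρ/ρ₀ = −αΔT + βΔS across each adjacent pair:
  15–16 m: −αΔT+βΔS = −(1.7 × 10⁻⁴)(-2.3)+(7.8 × 10⁻⁴)(+2.66) = 2.5 × 10⁻³ → stable
  16–119 m: −αΔT+βΔS = −(1.7 × 10⁻⁴)(+2.7)+(7.8 × 10⁻⁴)(+16.82) = 0.013 → stable
  119–143 m: −αΔT+βΔS = −(1.7 × 10⁻⁴)(-5.7)+(7.8 × 10⁻⁴)(-3.36) = -1.7 × 10⁻³ → UNSTABLE
The 119–143 m interval has Δρ < 0: lighter water underlies denser water.

119–143 m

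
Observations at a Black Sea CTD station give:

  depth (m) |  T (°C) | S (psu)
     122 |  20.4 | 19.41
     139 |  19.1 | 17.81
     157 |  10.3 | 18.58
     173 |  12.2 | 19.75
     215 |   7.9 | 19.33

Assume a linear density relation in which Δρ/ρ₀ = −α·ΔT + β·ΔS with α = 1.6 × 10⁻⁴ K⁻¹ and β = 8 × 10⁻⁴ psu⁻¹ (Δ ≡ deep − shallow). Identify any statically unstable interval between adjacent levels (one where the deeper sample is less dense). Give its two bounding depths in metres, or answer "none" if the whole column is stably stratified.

122–139 m

Evaluate Δρ/ρ₀ = −αΔT + βΔS across each adjacent pair:
  122–139 m: −αΔT+βΔS = −(1.6 × 10⁻⁴)(-1.3)+(8 × 10⁻⁴)(-1.60) = -1.1 × 10⁻³ → UNSTABLE
  139–157 m: −αΔT+βΔS = −(1.6 × 10⁻⁴)(-8.8)+(8 × 10⁻⁴)(+0.77) = 2.0 × 10⁻³ → stable
  157–173 m: −αΔT+βΔS = −(1.6 × 10⁻⁴)(+1.9)+(8 × 10⁻⁴)(+1.17) = 6.3 × 10⁻⁴ → stable
  173–215 m: −αΔT+βΔS = −(1.6 × 10⁻⁴)(-4.3)+(8 × 10⁻⁴)(-0.42) = 3.5 × 10⁻⁴ → stable
The 122–139 m interval has Δρ < 0: lighter water underlies denser water.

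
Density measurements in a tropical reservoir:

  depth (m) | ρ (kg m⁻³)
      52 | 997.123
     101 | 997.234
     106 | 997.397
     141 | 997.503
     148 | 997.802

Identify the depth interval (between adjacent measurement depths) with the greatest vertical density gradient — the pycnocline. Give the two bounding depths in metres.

141–148 m

Compute the density gradient over each adjacent pair:
  52–101 m: Δρ/Δz = 0.111/49 = 2.3 × 10⁻³ kg m⁻⁴
  101–106 m: Δρ/Δz = 0.163/5 = 0.033 kg m⁻⁴
  106–141 m: Δρ/Δz = 0.106/35 = 3.0 × 10⁻³ kg m⁻⁴
  141–148 m: Δρ/Δz = 0.299/7 = 0.043 kg m⁻⁴
The largest gradient is in the 141–148 m interval — the pycnocline.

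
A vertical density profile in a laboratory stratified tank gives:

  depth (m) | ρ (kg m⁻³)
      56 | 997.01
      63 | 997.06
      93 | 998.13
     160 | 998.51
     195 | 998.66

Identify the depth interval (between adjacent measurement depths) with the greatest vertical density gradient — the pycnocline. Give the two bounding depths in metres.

63–93 m

Compute the density gradient over each adjacent pair:
  56–63 m: Δρ/Δz = 0.05/7 = 7.1 × 10⁻³ kg m⁻⁴
  63–93 m: Δρ/Δz = 1.07/30 = 0.036 kg m⁻⁴
  93–160 m: Δρ/Δz = 0.38/67 = 5.7 × 10⁻³ kg m⁻⁴
  160–195 m: Δρ/Δz = 0.15/35 = 4.3 × 10⁻³ kg m⁻⁴
The largest gradient is in the 63–93 m interval — the pycnocline.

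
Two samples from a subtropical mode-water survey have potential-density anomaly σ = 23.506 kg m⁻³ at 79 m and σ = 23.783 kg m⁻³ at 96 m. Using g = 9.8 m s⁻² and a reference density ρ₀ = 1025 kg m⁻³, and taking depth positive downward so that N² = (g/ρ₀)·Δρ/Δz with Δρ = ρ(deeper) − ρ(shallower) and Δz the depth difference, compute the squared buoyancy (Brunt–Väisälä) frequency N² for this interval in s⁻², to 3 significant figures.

Δρ = 1023.783 − 1023.506 = 0.277 kg m⁻³ over Δz = 96 − 79 = 17 m.
N² = (9.8/1025) × (0.277/17) = 1.5579 × 10⁻⁴ s⁻² ≈ 1.56 × 10⁻⁴ s⁻².

1.56 × 10⁻⁴ s⁻²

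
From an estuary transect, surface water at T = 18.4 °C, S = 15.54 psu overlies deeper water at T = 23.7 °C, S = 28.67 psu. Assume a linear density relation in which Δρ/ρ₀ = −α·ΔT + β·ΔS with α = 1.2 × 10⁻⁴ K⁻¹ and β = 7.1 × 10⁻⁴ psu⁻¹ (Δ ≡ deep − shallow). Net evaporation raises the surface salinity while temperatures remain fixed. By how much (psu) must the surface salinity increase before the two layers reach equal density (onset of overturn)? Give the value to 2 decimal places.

12.23 psu

Neutral buoyancy requires −α(T_deep − T_surf) + β(S_deep − S_surf′) = 0.
S_surf′ = S_deep − (α/β)·ΔT = 28.67 − (1.2 × 10⁻⁴/7.1 × 10⁻⁴)·(+5.3) = 27.7742 psu.
Increase required: 27.7742 − 15.54 = 12.2342 psu.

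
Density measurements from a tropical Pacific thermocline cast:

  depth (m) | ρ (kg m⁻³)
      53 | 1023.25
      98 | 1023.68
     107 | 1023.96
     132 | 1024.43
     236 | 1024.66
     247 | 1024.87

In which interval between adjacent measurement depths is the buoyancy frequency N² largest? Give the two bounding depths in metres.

Compute the density gradient over each adjacent pair:
  53–98 m: Δρ/Δz = 0.43/45 = 9.6 × 10⁻³ kg m⁻⁴
  98–107 m: Δρ/Δz = 0.28/9 = 0.031 kg m⁻⁴
  107–132 m: Δρ/Δz = 0.47/25 = 0.019 kg m⁻⁴
  132–236 m: Δρ/Δz = 0.23/104 = 2.2 × 10⁻³ kg m⁻⁴
  236–247 m: Δρ/Δz = 0.21/11 = 0.019 kg m⁻⁴
The largest gradient is in the 98–107 m interval — the pycnocline.

98–107 m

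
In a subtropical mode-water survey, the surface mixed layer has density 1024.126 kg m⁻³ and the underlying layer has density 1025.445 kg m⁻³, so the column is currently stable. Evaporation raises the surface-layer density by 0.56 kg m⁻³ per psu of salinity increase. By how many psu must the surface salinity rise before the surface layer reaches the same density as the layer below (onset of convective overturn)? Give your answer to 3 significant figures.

2.36 psu

Density deficit of the surface layer: 1025.445 − 1024.126 = 1.319 kg m⁻³.
Required change = 1.319 / 0.56 = 2.36 psu.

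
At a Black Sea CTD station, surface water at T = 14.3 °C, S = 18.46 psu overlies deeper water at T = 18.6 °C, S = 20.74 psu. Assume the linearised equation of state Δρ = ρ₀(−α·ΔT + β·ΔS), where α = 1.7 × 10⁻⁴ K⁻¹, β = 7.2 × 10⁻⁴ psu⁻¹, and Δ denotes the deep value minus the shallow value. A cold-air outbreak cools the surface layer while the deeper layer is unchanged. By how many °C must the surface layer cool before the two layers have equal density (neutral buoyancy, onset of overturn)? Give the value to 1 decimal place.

Neutral buoyancy requires Δρ = 0, i.e. −α(T_deep − T_surf′) + β(S_deep − S_surf) = 0.
T_surf′ = T_deep − (β/α)·ΔS = 18.6 − (7.2 × 10⁻⁴/1.7 × 10⁻⁴)·(+2.28) = 8.944 °C.
Cooling required: 14.3 − (8.944) = 5.356 °C.

5.4 °C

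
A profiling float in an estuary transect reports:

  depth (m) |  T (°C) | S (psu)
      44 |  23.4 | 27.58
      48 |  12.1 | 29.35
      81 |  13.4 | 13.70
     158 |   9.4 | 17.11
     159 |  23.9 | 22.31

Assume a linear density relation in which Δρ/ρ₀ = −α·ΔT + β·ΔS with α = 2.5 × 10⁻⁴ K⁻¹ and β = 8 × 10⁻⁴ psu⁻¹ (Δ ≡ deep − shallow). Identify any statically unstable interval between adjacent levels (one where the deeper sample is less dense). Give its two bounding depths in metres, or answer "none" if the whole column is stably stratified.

Evaluate Δρ/ρ₀ = −αΔT + βΔS across each adjacent pair:
  44–48 m: −αΔT+βΔS = −(2.5 × 10⁻⁴)(-11.3)+(8 × 10⁻⁴)(+1.77) = 4.2 × 10⁻³ → stable
  48–81 m: −αΔT+βΔS = −(2.5 × 10⁻⁴)(+1.3)+(8 × 10⁻⁴)(-15.65) = -0.013 → UNSTABLE
  81–158 m: −αΔT+βΔS = −(2.5 × 10⁻⁴)(-4.0)+(8 × 10⁻⁴)(+3.41) = 3.7 × 10⁻³ → stable
  158–159 m: −αΔT+βΔS = −(2.5 × 10⁻⁴)(+14.5)+(8 × 10⁻⁴)(+5.20) = 5.4 × 10⁻⁴ → stable
The 48–81 m interval has Δρ < 0: lighter water underlies denser water.

48–81 m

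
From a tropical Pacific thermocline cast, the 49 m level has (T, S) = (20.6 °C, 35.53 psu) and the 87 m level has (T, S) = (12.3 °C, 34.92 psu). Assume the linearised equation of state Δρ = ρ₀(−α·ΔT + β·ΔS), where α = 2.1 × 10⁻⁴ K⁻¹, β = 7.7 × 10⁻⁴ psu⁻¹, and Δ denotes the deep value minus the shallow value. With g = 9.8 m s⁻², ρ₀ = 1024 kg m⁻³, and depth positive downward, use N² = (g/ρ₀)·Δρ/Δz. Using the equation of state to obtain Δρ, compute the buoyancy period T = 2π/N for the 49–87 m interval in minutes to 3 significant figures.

ΔT = -8.3 K, ΔS = -0.61 psu (deep − shallow).
Δρ/ρ₀ = −αΔT + βΔS = 1.743 × 10⁻³ − 4.697 × 10⁻⁴ = 1.2733 × 10⁻³, so Δρ ≈ 1.304 kg m⁻³.
N² = (g/ρ₀)·Δρ/Δz = g·(Δρ/ρ₀)/Δz = 9.8 × 1.2733 × 10⁻³ / 38 = 3.2838 × 10⁻⁴ s⁻².
N = √(3.2838 × 10⁻⁴) = 0.018121 rad s⁻¹ → T = 2π/N = 346.74 s = 5.7790 min ≈ 5.78 min.

5.78 min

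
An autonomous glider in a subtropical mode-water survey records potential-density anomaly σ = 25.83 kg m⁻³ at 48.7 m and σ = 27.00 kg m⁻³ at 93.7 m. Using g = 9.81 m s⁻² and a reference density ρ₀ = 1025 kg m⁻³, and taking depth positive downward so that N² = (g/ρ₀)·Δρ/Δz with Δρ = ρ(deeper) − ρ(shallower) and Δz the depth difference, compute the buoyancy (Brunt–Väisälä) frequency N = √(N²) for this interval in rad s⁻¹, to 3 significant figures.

0.0158 rad s⁻¹

Δρ = 1027.00 − 1025.83 = 1.17 kg m⁻³ over Δz = 93.7 − 48.7 = 45 m.
N² = (9.81/1025) × (1.17/45) = 2.4884 × 10⁻⁴ s⁻².
N = √(2.4884 × 10⁻⁴) = 0.015775 rad s⁻¹ ≈ 0.0158 rad s⁻¹.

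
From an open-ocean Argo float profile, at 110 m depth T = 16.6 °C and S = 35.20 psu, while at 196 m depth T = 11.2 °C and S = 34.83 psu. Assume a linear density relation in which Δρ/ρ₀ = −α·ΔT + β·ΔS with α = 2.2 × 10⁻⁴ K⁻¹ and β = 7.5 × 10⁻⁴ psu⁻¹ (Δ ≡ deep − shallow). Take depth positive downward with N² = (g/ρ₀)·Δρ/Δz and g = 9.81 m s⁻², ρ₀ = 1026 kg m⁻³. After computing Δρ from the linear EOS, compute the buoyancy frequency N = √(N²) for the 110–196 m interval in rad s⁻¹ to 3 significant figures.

0.0102 rad s⁻¹

ΔT = -5.4 K, ΔS = -0.37 psu (deep − shallow).
Δρ/ρ₀ = −αΔT + βΔS = 1.188 × 10⁻³ − 2.775 × 10⁻⁴ = 9.105 × 10⁻⁴, so Δρ ≈ 0.9342 kg m⁻³.
N² = (g/ρ₀)·Δρ/Δz = g·(Δρ/ρ₀)/Δz = 9.81 × 9.105 × 10⁻⁴ / 86 = 1.0386 × 10⁻⁴ s⁻².
N = √(1.0386 × 10⁻⁴) = 0.010191 rad s⁻¹ ≈ 0.0102 rad s⁻¹.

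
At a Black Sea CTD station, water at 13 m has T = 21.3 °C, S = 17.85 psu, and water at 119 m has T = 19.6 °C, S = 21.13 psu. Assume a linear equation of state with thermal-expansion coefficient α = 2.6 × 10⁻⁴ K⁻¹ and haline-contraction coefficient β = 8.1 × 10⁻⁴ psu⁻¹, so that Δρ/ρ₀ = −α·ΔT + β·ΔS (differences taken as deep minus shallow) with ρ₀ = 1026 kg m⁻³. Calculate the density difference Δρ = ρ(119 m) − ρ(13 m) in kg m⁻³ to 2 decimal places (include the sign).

+3.18 kg m⁻³

ΔT = -1.7 K, ΔS = +3.28 psu (deep − shallow).
Δρ/ρ₀ = −(2.6 × 10⁻⁴)(-1.7) + (8.1 × 10⁻⁴)(+3.28) = 3.0988 × 10⁻³.
Δρ = 1026 × (3.0988 × 10⁻³) = +3.18 kg m⁻³.
Positive Δρ: denser below, stable.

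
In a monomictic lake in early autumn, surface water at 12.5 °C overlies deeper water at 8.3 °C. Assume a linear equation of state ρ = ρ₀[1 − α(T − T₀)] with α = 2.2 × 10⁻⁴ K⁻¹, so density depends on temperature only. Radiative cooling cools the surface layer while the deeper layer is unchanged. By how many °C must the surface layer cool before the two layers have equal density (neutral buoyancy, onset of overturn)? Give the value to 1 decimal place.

With temperature the only control, equal density requires T_surf′ = T_deep.
T_surf′ = 8.3 °C.
Cooling required: 12.5 − 8.3 = 4.2 °C.

4.2 °C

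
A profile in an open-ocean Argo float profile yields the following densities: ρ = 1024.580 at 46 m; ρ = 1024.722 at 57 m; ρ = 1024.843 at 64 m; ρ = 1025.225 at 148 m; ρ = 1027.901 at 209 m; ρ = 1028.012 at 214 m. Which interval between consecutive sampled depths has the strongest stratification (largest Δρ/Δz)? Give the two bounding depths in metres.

Compute the density gradient over each adjacent pair:
  46–57 m: Δρ/Δz = 0.142/11 = 0.013 kg m⁻⁴
  57–64 m: Δρ/Δz = 0.121/7 = 0.017 kg m⁻⁴
  64–148 m: Δρ/Δz = 0.382/84 = 4.5 × 10⁻³ kg m⁻⁴
  148–209 m: Δρ/Δz = 2.676/61 = 0.044 kg m⁻⁴
  209–214 m: Δρ/Δz = 0.111/5 = 0.022 kg m⁻⁴
The largest gradient is in the 148–209 m interval — the pycnocline.

148–209 m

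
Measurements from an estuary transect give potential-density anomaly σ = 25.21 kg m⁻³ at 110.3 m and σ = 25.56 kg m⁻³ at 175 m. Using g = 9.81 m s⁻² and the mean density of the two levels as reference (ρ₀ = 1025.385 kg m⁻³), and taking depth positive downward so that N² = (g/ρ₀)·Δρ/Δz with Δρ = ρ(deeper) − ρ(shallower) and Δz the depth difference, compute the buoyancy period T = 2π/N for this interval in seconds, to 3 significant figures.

Δρ = 1025.56 − 1025.21 = 0.35 kg m⁻³ over Δz = 175 − 110.3 = 64.7 m.
N² = (9.81/1025.385) × (0.35/64.7) = 5.1754 × 10⁻⁵ s⁻².
N = √(5.1754 × 10⁻⁵) = 7.1940 × 10⁻³ rad s⁻¹, so T = 2π/N = 873.39 s ≈ 873 s.

873 s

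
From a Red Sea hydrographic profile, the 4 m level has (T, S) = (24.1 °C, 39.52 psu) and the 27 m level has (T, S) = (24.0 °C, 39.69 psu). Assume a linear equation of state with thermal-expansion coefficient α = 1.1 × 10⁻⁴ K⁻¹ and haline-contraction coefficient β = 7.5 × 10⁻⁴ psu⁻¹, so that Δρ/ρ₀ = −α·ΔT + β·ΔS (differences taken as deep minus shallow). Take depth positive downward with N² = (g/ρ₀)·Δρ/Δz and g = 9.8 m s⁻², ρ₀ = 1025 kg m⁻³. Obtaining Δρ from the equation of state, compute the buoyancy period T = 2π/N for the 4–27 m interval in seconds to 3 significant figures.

ΔT = -0.1 K, ΔS = +0.17 psu (deep − shallow).
Δρ/ρ₀ = −αΔT + βΔS = 1.10 × 10⁻⁵ + 1.275 × 10⁻⁴ = 1.385 × 10⁻⁴, so Δρ ≈ 0.1420 kg m⁻³.
N² = (g/ρ₀)·Δρ/Δz = g·(Δρ/ρ₀)/Δz = 9.8 × 1.385 × 10⁻⁴ / 23 = 5.9013 × 10⁻⁵ s⁻².
N = √(5.9013 × 10⁻⁵) = 7.6820 × 10⁻³ rad s⁻¹ → T = 2π/N = 817.91 s ≈ 818 s.

818 s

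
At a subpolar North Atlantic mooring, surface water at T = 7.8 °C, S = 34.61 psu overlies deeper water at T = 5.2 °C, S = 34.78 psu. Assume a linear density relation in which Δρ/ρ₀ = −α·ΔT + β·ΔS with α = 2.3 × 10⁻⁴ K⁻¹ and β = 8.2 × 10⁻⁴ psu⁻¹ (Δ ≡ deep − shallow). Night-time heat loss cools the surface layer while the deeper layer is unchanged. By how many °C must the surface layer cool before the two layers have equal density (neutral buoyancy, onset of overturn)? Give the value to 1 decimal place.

3.2 °C

Neutral buoyancy requires Δρ = 0, i.e. −α(T_deep − T_surf′) + β(S_deep − S_surf) = 0.
T_surf′ = T_deep − (β/α)·ΔS = 5.2 − (8.2 × 10⁻⁴/2.3 × 10⁻⁴)·(+0.17) = 4.594 °C.
Cooling required: 7.8 − (4.594) = 3.206 °C.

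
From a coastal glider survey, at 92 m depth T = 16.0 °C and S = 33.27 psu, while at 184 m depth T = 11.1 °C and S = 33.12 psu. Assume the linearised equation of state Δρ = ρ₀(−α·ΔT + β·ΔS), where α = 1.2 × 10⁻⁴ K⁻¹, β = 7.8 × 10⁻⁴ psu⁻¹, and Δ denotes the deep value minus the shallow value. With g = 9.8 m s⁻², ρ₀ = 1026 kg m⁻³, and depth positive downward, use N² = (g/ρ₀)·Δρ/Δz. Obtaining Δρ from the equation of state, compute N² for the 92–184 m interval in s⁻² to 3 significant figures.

5.02 × 10⁻⁵ s⁻²

ΔT = -4.9 K, ΔS = -0.15 psu (deep − shallow).
Δρ/ρ₀ = −αΔT + βΔS = 5.88 × 10⁻⁴ − 1.17 × 10⁻⁴ = 4.71 × 10⁻⁴, so Δρ ≈ 0.4832 kg m⁻³.
N² = (g/ρ₀)·Δρ/Δz = g·(Δρ/ρ₀)/Δz = 9.8 × 4.71 × 10⁻⁴ / 92 = 5.0172 × 10⁻⁵ s⁻² ≈ 5.02 × 10⁻⁵ s⁻².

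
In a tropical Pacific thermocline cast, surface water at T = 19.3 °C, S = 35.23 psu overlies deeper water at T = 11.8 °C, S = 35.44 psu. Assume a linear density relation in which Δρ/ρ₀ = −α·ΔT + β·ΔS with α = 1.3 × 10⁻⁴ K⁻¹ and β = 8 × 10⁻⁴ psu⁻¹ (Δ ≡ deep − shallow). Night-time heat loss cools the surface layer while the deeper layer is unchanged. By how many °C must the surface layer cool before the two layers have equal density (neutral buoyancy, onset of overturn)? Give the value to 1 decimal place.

Neutral buoyancy requires Δρ = 0, i.e. −α(T_deep − T_surf′) + β(S_deep − S_surf) = 0.
T_surf′ = T_deep − (β/α)·ΔS = 11.8 − (8 × 10⁻⁴/1.3 × 10⁻⁴)·(+0.21) = 10.508 °C.
Cooling required: 19.3 − (10.508) = 8.792 °C.

8.8 °C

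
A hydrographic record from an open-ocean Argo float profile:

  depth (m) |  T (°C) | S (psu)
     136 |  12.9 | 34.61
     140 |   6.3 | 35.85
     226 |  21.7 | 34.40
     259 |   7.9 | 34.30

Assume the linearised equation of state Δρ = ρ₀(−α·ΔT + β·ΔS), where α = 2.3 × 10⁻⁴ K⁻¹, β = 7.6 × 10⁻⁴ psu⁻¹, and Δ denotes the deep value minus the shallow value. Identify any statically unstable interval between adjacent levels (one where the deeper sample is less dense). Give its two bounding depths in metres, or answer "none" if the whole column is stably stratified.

Evaluate Δρ/ρ₀ = −αΔT + βΔS across each adjacent pair:
  136–140 m: −αΔT+βΔS = −(2.3 × 10⁻⁴)(-6.6)+(7.6 × 10⁻⁴)(+1.24) = 2.5 × 10⁻³ → stable
  140–226 m: −αΔT+βΔS = −(2.3 × 10⁻⁴)(+15.4)+(7.6 × 10⁻⁴)(-1.45) = -4.6 × 10⁻³ → UNSTABLE
  226–259 m: −αΔT+βΔS = −(2.3 × 10⁻⁴)(-13.8)+(7.6 × 10⁻⁴)(-0.10) = 3.1 × 10⁻³ → stable
The 140–226 m interval has Δρ < 0: lighter water underlies denser water.

140–226 m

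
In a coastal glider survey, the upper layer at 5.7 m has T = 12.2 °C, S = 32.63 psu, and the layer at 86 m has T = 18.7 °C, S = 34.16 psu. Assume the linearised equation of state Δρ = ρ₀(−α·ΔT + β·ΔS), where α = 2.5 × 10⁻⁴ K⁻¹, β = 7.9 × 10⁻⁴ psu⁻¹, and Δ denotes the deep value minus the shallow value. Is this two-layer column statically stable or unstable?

unstable

ΔT = 18.7 − 12.2 = +6.5 K and ΔS = 34.16 − 32.63 = +1.53 psu (deep − shallow).
−αΔT = -1.625 × 10⁻³; βΔS = 1.2087 × 10⁻³; sum Δρ/ρ₀ = -4.163 × 10⁻⁴.
Δρ/ρ₀ < 0, so Δρ < 0: deeper water is lighter → statically unstable; the column would overturn.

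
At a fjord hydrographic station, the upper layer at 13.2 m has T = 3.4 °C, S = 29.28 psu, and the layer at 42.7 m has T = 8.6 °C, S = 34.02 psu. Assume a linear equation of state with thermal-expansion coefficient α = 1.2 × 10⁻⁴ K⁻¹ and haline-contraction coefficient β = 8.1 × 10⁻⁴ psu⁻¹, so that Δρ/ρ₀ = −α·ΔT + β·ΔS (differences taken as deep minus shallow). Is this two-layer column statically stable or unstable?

ΔT = 8.6 − 3.4 = +5.2 K and ΔS = 34.02 − 29.28 = +4.74 psu (deep − shallow).
−αΔT = -6.24 × 10⁻⁴; βΔS = 3.8394 × 10⁻³; sum Δρ/ρ₀ = 3.2154 × 10⁻³.
Δρ/ρ₀ > 0, so Δρ > 0: deeper water is denser → statically stable.

stable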